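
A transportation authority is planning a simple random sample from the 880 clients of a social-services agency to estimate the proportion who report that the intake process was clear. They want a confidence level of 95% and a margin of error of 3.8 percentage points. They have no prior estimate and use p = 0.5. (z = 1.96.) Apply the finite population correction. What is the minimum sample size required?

Unadjusted: n₀ = 1.96² × 0.50 × 0.50 / 0.038² ≈ 665.10, so n₀ = 666.
Finite population correction with N = 880: n = n₀ / (1 + (n₀−1)/N) = 666 / (1 + 665/880) = 666 / 1.7557 ≈ 379.34.
Rounding up, n = 380.

380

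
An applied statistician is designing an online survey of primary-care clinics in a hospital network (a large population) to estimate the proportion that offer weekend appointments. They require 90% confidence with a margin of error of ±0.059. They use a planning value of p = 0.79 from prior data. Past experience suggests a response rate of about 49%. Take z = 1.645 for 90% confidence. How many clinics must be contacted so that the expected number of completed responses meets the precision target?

264

Completed interviews needed: n₀ = 1.645² × 0.1659 / 0.059² ≈ 128.97 → 129.
At a 49% response rate, contacts needed = 129 / 0.49 ≈ 263.27 → 264.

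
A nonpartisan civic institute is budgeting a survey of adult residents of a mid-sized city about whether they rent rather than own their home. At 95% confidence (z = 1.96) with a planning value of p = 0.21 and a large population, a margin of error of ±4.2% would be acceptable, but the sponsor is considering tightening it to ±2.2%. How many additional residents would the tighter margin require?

955

At ±4.2%: n = 1.96² × 0.1659 / 0.042² ≈ 361.29 → 362.
At ±2.2%: n = 1.96² × 0.1659 / 0.022² ≈ 1316.78 → 1317.
Additional respondents: 1317 − 362 = 955.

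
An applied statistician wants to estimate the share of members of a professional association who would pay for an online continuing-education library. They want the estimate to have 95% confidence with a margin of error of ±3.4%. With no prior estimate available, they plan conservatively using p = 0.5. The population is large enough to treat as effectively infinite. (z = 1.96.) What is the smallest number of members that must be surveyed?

With p = 0.5, p(1−p) = 0.25.
n = z²·p(1−p)/E² = 1.96² × 0.2500 / 0.034² = 3.8416 × 0.2500 / 0.001156 ≈ 830.80.
Rounding up gives n = 831.

831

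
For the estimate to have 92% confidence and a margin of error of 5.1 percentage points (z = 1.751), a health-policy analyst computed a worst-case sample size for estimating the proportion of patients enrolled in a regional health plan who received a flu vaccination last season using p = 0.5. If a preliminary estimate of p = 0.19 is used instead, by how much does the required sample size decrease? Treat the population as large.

Conservative (p = 0.5): n = 1.751² × 0.25 / 0.051² ≈ 294.69 → 295.
Using p = 0.19: p(1−p) = 0.1539, so n = 1.751² × 0.1539 / 0.051² ≈ 181.41 → 182.
Reduction: 295 − 182 = 113.

113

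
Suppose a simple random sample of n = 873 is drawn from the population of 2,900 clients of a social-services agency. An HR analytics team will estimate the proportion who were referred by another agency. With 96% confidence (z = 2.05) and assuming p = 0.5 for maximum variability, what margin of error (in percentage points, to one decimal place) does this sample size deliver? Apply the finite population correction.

Finite-population factor: (N−n)/(N−1) = (2900−873)/(2900−1) = 0.6992.
SE(p̂) = √[p(1−p)/n · (N−n)/(N−1)] = √[0.2500/873 × 0.6992] = 0.01415.
E = z × SE = 2.05 × 0.01415 = 0.02901 ≈ 2.9 percentage points.

2.9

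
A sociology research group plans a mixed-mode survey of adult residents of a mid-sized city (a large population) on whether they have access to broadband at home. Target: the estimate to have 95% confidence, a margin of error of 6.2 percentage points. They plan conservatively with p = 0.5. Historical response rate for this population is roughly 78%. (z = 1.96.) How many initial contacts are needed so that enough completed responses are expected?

Completed interviews needed: n₀ = 1.96² × 0.2500 / 0.062² ≈ 249.84 → 250.
At a 78% response rate, contacts needed = 250 / 0.78 ≈ 320.51 → 321.

321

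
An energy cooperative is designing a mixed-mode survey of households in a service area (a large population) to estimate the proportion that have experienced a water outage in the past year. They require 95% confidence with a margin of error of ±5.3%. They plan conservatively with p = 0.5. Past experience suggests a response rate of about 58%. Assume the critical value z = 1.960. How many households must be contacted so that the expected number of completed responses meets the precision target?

590

Completed interviews needed: n₀ = 1.960² × 0.2500 / 0.053² ≈ 341.90 → 342.
At a 58% response rate, contacts needed = 342 / 0.58 ≈ 589.66 → 590.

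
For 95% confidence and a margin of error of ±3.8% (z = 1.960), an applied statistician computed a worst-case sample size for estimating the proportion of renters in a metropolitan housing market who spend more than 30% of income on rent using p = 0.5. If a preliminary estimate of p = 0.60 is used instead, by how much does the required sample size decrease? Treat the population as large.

27

Conservative (p = 0.5): n = 1.960² × 0.25 / 0.038² ≈ 665.10 → 666.
Using p = 0.60: p(1−p) = 0.2400, so n = 1.960² × 0.2400 / 0.038² ≈ 638.49 → 639.
Reduction: 666 − 639 = 27.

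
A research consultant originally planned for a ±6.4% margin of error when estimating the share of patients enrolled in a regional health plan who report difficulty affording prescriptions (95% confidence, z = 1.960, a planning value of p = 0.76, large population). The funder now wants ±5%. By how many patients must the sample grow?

109

At ±6.4%: n = 1.960² × 0.1824 / 0.064² ≈ 171.07 → 172.
At ±5%: n = 1.960² × 0.1824 / 0.050² ≈ 280.28 → 281.
Additional respondents: 281 − 172 = 109.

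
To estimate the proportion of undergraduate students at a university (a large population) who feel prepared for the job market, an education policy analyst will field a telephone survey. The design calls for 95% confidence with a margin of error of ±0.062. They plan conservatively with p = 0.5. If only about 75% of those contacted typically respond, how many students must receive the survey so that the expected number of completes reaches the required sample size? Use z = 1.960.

Completed interviews needed: n₀ = 1.960² × 0.2500 / 0.062² ≈ 249.84 → 250.
At a 75% response rate, contacts needed = 250 / 0.75 ≈ 333.33 → 334.

334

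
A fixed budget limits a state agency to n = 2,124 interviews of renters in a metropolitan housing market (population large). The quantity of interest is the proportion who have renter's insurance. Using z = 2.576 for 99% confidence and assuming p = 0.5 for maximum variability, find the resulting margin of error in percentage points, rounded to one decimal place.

SE(p̂) = √[p(1−p)/n] = √[0.2500/2124] = 0.01085.
E = z × SE = 2.576 × 0.01085 = 0.02795, or 2.8 percentage points.

2.8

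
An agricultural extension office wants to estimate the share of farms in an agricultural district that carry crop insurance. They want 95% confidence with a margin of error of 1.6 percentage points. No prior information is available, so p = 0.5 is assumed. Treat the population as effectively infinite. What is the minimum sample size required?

For 95% confidence, z = 1.960.
With p = 0.5, p(1−p) = 0.25.
n = z²·p(1−p)/E² = 1.960² × 0.2500 / 0.016² = 3.8416 × 0.2500 / 0.000256 ≈ 3751.56.
Rounding up gives n = 3752.

3752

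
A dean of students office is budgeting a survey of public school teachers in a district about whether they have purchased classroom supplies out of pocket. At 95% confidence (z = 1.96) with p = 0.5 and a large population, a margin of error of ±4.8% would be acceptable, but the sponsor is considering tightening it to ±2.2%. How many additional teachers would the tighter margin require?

At ±4.8%: n = 1.96² × 0.2500 / 0.048² ≈ 416.84 → 417.
At ±2.2%: n = 1.96² × 0.2500 / 0.022² ≈ 1984.30 → 1985.
Additional respondents: 1985 − 417 = 1568.

1568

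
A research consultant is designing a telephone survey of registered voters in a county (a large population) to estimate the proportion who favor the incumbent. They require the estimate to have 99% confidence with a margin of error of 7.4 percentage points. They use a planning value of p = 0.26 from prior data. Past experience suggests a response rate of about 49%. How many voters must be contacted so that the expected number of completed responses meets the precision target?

For 99% confidence, z = 2.58.
Completed interviews needed: n₀ = 2.58² × 0.1924 / 0.074² ≈ 233.87 → 234.
At a 49% response rate, contacts needed = 234 / 0.49 ≈ 477.55 → 478.

478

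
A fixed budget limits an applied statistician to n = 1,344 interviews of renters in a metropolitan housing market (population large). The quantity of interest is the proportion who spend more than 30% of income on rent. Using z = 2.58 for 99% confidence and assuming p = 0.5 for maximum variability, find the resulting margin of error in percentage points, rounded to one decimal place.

SE(p̂) = √[p(1−p)/n] = √[0.2500/1344] = 0.01364.
E = z × SE = 2.58 × 0.01364 = 0.03519, or 3.5 percentage points.

3.5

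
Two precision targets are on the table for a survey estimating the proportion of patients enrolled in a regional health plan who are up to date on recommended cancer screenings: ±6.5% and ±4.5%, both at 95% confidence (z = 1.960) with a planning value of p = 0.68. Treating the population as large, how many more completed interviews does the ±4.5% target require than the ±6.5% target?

215

At ±6.5%: n = 1.960² × 0.2176 / 0.065² ≈ 197.85 → 198.
At ±4.5%: n = 1.960² × 0.2176 / 0.045² ≈ 412.81 → 413.
Additional respondents: 413 − 198 = 215.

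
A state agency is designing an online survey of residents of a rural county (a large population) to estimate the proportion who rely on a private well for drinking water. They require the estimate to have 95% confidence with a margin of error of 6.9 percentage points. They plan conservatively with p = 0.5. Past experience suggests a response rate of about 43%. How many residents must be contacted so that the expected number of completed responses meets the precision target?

470

For 95% confidence, z = 1.960.
Completed interviews needed: n₀ = 1.960² × 0.2500 / 0.069² ≈ 201.72 → 202.
At a 43% response rate, contacts needed = 202 / 0.43 ≈ 469.77 → 470.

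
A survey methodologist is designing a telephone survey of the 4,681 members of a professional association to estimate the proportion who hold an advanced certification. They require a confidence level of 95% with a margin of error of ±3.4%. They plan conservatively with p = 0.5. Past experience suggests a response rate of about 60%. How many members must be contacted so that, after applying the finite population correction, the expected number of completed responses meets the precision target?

For 95% confidence, z = 1.96.
Completed interviews needed (unadjusted): n₀ = 1.96² × 0.2500 / 0.034² ≈ 830.80 → 831.
FPC for N = 4,681: n = 831 / (1 + 830/4681) = 831 / 1.1773 ≈ 705.84 → 706.
At a 60% response rate, contacts needed = 706 / 0.60 ≈ 1176.67 → 1177.

1177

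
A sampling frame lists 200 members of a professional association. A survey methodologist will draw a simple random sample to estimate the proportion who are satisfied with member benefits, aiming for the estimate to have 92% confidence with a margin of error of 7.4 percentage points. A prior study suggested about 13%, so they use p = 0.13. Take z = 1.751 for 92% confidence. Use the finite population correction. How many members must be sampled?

49

Unadjusted: n₀ = 1.751² × 0.13 × 0.87 / 0.074² ≈ 63.32, so n₀ = 64.
Finite population correction with N = 200: n = n₀ / (1 + (n₀−1)/N) = 64 / (1 + 63/200) = 64 / 1.3150 ≈ 48.67.
Rounding up, n = 49.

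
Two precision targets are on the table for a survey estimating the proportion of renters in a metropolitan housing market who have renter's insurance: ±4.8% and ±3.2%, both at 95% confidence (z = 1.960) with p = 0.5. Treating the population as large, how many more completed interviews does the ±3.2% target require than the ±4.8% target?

At ±4.8%: n = 1.960² × 0.2500 / 0.048² ≈ 416.84 → 417.
At ±3.2%: n = 1.960² × 0.2500 / 0.032² ≈ 937.89 → 938.
Additional respondents: 938 − 417 = 521.

521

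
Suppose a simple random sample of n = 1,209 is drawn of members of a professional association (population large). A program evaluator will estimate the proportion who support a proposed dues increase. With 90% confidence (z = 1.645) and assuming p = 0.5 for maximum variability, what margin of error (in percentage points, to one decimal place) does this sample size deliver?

SE(p̂) = √[p(1−p)/n] = √[0.2500/1209] = 0.01438.
E = z × SE = 1.645 × 0.01438 = 0.02365, or 2.4 percentage points.

2.4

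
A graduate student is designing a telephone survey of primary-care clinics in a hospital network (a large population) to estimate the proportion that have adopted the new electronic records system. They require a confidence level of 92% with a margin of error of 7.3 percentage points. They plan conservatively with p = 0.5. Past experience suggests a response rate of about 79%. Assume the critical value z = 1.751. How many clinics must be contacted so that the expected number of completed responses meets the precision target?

Completed interviews needed: n₀ = 1.751² × 0.2500 / 0.073² ≈ 143.84 → 144.
At a 79% response rate, contacts needed = 144 / 0.79 ≈ 182.28 → 183.

183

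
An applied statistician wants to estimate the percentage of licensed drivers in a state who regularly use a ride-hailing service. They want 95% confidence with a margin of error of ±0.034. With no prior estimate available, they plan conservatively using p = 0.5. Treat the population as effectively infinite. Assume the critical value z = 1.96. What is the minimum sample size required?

With p = 0.5, p(1−p) = 0.25.
n = z²·p(1−p)/E² = 1.96² × 0.2500 / 0.034² = 3.8416 × 0.2500 / 0.001156 ≈ 830.80.
Rounding up gives n = 831.

831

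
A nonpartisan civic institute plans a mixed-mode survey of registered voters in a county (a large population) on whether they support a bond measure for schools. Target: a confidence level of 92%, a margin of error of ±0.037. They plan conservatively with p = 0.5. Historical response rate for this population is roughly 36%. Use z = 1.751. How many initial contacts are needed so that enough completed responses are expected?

1556

Completed interviews needed: n₀ = 1.751² × 0.2500 / 0.037² ≈ 559.90 → 560.
At a 36% response rate, contacts needed = 560 / 0.36 ≈ 1555.56 → 1556.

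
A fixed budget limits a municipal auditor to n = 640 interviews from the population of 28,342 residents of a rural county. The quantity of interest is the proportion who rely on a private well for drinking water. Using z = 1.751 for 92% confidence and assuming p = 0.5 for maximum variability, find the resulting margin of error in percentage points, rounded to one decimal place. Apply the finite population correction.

Finite-population factor: (N−n)/(N−1) = (28342−640)/(28342−1) = 0.9775.
SE(p̂) = √[p(1−p)/n · (N−n)/(N−1)] = √[0.2500/640 × 0.9775] = 0.01954.
E = z × SE = 1.751 × 0.01954 = 0.03421 ≈ 3.4 percentage points.

3.4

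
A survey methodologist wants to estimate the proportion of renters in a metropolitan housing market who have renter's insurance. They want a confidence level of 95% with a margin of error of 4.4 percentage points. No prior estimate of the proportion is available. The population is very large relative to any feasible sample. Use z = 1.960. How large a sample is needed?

With no prior estimate, use p = 0.5, giving p(1−p) = 0.25.
n = z²·p(1−p)/E² = 1.960² × 0.2500 / 0.044² = 3.8416 × 0.2500 / 0.001936 ≈ 496.07.
Rounding up gives n = 497.

497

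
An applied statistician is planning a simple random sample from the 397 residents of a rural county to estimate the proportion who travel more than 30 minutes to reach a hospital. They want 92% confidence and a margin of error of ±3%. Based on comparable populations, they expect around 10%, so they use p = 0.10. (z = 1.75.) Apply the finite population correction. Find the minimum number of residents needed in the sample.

174

Unadjusted: n₀ = 1.75² × 0.10 × 0.90 / 0.030² ≈ 306.25, so n₀ = 307.
Finite population correction with N = 397: n = n₀ / (1 + (n₀−1)/N) = 307 / (1 + 306/397) = 307 / 1.7708 ≈ 173.37.
Rounding up, n = 174.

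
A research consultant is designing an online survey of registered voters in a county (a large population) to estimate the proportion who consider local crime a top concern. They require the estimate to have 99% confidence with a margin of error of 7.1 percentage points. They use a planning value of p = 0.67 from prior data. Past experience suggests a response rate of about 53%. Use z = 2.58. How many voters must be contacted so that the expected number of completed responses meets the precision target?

551

Completed interviews needed: n₀ = 2.58² × 0.2211 / 0.071² ≈ 291.95 → 292.
At a 53% response rate, contacts needed = 292 / 0.53 ≈ 550.94 → 551.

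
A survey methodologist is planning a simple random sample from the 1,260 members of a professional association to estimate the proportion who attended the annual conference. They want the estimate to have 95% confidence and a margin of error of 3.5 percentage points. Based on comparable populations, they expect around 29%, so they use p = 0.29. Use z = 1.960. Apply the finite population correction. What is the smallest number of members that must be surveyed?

Unadjusted: n₀ = 1.960² × 0.29 × 0.71 / 0.035² ≈ 645.70, so n₀ = 646.
Finite population correction with N = 1,260: n = n₀ / (1 + (n₀−1)/N) = 646 / (1 + 645/1260) = 646 / 1.5119 ≈ 427.28.
Rounding up, n = 428.

428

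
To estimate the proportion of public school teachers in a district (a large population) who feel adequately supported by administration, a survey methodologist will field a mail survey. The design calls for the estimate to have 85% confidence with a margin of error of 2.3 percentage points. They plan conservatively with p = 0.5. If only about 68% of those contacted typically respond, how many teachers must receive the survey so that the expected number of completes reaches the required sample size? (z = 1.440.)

1442

Completed interviews needed: n₀ = 1.440² × 0.2500 / 0.023² ≈ 979.96 → 980.
At a 68% response rate, contacts needed = 980 / 0.68 ≈ 1441.18 → 1442.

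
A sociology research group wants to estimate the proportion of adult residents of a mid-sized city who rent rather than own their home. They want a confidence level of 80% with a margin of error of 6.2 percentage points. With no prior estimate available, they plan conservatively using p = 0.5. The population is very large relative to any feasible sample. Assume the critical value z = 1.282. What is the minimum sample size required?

107

With p = 0.5, p(1−p) = 0.25.
n = z²·p(1−p)/E² = 1.282² × 0.2500 / 0.062² = 1.6435 × 0.2500 / 0.003844 ≈ 106.89.
Rounding up gives n = 107.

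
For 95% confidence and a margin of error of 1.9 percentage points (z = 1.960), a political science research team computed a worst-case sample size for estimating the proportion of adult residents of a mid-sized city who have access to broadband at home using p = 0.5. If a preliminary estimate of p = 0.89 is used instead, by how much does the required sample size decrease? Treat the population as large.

Conservative (p = 0.5): n = 1.960² × 0.25 / 0.019² ≈ 2660.39 → 2661.
Using p = 0.89: p(1−p) = 0.0979, so n = 1.960² × 0.0979 / 0.019² ≈ 1041.81 → 1042.
Reduction: 2661 − 1042 = 1619.

1619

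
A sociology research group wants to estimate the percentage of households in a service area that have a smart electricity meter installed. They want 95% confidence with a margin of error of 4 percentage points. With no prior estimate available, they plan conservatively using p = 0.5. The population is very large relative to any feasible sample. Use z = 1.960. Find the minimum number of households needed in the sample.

601

With p = 0.5, p(1−p) = 0.25.
n = z²·p(1−p)/E² = 1.960² × 0.2500 / 0.040² = 3.8416 × 0.2500 / 0.001600 ≈ 600.25.
Rounding up gives n = 601.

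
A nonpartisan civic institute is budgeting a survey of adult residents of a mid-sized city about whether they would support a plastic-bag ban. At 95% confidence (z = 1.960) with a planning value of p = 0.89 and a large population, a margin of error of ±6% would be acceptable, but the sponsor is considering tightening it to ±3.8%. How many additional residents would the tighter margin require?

156

At ±6%: n = 1.960² × 0.0979 / 0.060² ≈ 104.47 → 105.
At ±3.8%: n = 1.960² × 0.0979 / 0.038² ≈ 260.45 → 261.
Additional respondents: 261 − 105 = 156.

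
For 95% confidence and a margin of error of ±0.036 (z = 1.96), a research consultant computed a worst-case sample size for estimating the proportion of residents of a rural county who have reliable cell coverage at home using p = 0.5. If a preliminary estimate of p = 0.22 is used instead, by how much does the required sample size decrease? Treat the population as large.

233

Conservative (p = 0.5): n = 1.96² × 0.25 / 0.036² ≈ 741.05 → 742.
Using p = 0.22: p(1−p) = 0.1716, so n = 1.96² × 0.1716 / 0.036² ≈ 508.66 → 509.
Reduction: 742 − 509 = 233.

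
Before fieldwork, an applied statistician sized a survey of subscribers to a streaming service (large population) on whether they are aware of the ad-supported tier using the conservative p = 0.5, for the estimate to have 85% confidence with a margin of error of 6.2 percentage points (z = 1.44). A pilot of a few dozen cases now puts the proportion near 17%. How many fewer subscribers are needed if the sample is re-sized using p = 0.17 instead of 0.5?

Conservative (p = 0.5): n = 1.44² × 0.25 / 0.062² ≈ 134.86 → 135.
Using p = 0.17: p(1−p) = 0.1411, so n = 1.44² × 0.1411 / 0.062² ≈ 76.11 → 77.
Reduction: 135 − 77 = 58.

58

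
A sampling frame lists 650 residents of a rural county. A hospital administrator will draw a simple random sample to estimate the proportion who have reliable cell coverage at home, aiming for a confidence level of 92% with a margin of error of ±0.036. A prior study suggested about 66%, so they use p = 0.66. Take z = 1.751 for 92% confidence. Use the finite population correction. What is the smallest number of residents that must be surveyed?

293

Unadjusted: n₀ = 1.751² × 0.66 × 0.34 / 0.036² ≈ 530.87, so n₀ = 531.
Finite population correction with N = 650: n = n₀ / (1 + (n₀−1)/N) = 531 / (1 + 530/650) = 531 / 1.8154 ≈ 292.50.
Rounding up, n = 293.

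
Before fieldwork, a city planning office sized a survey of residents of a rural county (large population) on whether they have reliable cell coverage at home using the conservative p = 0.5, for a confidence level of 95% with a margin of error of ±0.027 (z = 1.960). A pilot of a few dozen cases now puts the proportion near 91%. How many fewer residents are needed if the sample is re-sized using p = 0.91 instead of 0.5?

886

Conservative (p = 0.5): n = 1.960² × 0.25 / 0.027² ≈ 1317.42 → 1318.
Using p = 0.91: p(1−p) = 0.0819, so n = 1.960² × 0.0819 / 0.027² ≈ 431.59 → 432.
Reduction: 1318 − 432 = 886.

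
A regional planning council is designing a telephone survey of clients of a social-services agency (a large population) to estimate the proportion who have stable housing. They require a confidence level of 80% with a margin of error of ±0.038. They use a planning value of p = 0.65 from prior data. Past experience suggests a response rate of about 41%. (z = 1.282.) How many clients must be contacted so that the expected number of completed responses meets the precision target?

Completed interviews needed: n₀ = 1.282² × 0.2275 / 0.038² ≈ 258.93 → 259.
At a 41% response rate, contacts needed = 259 / 0.41 ≈ 631.71 → 632.

632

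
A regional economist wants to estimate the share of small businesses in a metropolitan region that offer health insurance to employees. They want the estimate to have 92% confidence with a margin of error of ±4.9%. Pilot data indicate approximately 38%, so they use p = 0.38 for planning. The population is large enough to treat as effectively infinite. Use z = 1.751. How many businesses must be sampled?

301

With p = 0.38, p(1−p) = 0.2356.
n = z²·p(1−p)/E² = 1.751² × 0.2356 / 0.049² = 3.0660 × 0.2356 / 0.002401 ≈ 300.85.
Rounding up gives n = 301.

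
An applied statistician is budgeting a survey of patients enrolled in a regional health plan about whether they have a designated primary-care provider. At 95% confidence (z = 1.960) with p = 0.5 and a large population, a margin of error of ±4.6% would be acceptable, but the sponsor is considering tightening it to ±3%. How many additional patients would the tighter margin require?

At ±4.6%: n = 1.960² × 0.2500 / 0.046² ≈ 453.88 → 454.
At ±3%: n = 1.960² × 0.2500 / 0.030² ≈ 1067.11 → 1068.
Additional respondents: 1068 − 454 = 614.

614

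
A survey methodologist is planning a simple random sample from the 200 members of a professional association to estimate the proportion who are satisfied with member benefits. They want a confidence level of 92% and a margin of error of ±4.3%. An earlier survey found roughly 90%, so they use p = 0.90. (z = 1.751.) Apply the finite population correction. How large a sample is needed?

86

Unadjusted: n₀ = 1.751² × 0.90 × 0.10 / 0.043² ≈ 149.24, so n₀ = 150.
Finite population correction with N = 200: n = n₀ / (1 + (n₀−1)/N) = 150 / (1 + 149/200) = 150 / 1.7450 ≈ 85.96.
Rounding up, n = 86.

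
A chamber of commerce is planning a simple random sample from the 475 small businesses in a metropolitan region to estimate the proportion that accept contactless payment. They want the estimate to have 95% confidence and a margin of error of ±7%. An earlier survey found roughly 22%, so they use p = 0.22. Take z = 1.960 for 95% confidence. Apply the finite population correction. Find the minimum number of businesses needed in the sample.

106

Unadjusted: n₀ = 1.960² × 0.22 × 0.78 / 0.070² ≈ 134.53, so n₀ = 135.
Finite population correction with N = 475: n = n₀ / (1 + (n₀−1)/N) = 135 / (1 + 134/475) = 135 / 1.2821 ≈ 105.30.
Rounding up, n = 106.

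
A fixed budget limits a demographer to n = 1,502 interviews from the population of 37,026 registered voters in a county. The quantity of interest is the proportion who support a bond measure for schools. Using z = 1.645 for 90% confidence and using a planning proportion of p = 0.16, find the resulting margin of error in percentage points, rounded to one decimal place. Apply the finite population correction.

Finite-population factor: (N−n)/(N−1) = (37026−1502)/(37026−1) = 0.9595.
SE(p̂) = √[p(1−p)/n · (N−n)/(N−1)] = √[0.1344/1502 × 0.9595] = 0.00927.
E = z × SE = 1.645 × 0.00927 = 0.01524 ≈ 1.5 percentage points.

1.5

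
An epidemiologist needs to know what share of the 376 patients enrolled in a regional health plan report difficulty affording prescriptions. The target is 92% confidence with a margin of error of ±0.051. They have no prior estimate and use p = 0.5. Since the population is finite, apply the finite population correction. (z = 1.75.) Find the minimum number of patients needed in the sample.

Unadjusted: n₀ = 1.75² × 0.50 × 0.50 / 0.051² ≈ 294.36, so n₀ = 295.
Finite population correction with N = 376: n = n₀ / (1 + (n₀−1)/N) = 295 / (1 + 294/376) = 295 / 1.7819 ≈ 165.55.
Rounding up, n = 166.

166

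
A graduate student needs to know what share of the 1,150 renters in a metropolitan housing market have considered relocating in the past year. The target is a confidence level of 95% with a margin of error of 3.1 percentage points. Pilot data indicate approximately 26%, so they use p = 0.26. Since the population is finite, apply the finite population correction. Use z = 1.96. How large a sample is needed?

Unadjusted: n₀ = 1.96² × 0.26 × 0.74 / 0.031² ≈ 769.12, so n₀ = 770.
Finite population correction with N = 1,150: n = n₀ / (1 + (n₀−1)/N) = 770 / (1 + 769/1150) = 770 / 1.6687 ≈ 461.44.
Rounding up, n = 462.

462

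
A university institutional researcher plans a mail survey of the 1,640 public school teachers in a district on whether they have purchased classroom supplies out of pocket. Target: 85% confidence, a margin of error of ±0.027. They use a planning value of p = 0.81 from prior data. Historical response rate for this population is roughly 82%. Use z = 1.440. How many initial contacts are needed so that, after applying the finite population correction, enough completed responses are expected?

Completed interviews needed (unadjusted): n₀ = 1.440² × 0.1539 / 0.027² ≈ 437.76 → 438.
FPC for N = 1,640: n = 438 / (1 + 437/1640) = 438 / 1.2665 ≈ 345.84 → 346.
At an 82% response rate, contacts needed = 346 / 0.82 ≈ 421.95 → 422.

422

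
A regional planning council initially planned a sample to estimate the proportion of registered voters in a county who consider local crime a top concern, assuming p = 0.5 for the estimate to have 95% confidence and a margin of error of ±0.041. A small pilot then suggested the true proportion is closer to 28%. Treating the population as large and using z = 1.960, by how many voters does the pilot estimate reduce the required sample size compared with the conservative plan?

Conservative (p = 0.5): n = 1.960² × 0.25 / 0.041² ≈ 571.33 → 572.
Using p = 0.28: p(1−p) = 0.2016, so n = 1.960² × 0.2016 / 0.041² ≈ 460.72 → 461.
Reduction: 572 − 461 = 111.

111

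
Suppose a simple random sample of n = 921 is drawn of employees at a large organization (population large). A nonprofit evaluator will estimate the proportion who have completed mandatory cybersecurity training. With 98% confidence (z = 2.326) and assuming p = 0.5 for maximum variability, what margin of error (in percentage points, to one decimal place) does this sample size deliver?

SE(p̂) = √[p(1−p)/n] = √[0.2500/921] = 0.01648.
E = z × SE = 2.326 × 0.01648 = 0.03832, or 3.8 percentage points.

3.8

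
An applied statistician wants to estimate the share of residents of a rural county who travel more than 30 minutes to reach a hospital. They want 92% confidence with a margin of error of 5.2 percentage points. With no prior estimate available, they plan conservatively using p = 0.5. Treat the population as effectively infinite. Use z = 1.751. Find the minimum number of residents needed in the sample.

With p = 0.5, p(1−p) = 0.25.
n = z²·p(1−p)/E² = 1.751² × 0.2500 / 0.052² = 3.0660 × 0.2500 / 0.002704 ≈ 283.47.
Rounding up gives n = 284.

284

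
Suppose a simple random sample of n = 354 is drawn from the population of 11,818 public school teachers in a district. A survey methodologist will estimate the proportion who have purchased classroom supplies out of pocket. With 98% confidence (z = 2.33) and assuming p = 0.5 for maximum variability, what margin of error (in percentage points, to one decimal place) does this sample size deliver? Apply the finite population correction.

6.1

Finite-population factor: (N−n)/(N−1) = (11818−354)/(11818−1) = 0.9701.
SE(p̂) = √[p(1−p)/n · (N−n)/(N−1)] = √[0.2500/354 × 0.9701] = 0.02617.
E = z × SE = 2.33 × 0.02617 = 0.06099 ≈ 6.1 percentage points.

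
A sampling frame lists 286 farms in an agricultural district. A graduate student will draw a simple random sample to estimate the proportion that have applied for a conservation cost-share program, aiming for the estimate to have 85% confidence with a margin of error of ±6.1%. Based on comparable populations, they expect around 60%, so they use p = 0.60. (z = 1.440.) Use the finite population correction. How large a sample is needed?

92

Unadjusted: n₀ = 1.440² × 0.60 × 0.40 / 0.061² ≈ 133.74, so n₀ = 134.
Finite population correction with N = 286: n = n₀ / (1 + (n₀−1)/N) = 134 / (1 + 133/286) = 134 / 1.4650 ≈ 91.47.
Rounding up, n = 92.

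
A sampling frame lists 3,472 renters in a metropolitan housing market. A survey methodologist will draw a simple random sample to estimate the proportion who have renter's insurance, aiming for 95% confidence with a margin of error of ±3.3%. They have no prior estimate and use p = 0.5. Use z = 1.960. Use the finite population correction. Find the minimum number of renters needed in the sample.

Unadjusted: n₀ = 1.960² × 0.50 × 0.50 / 0.033² ≈ 881.91, so n₀ = 882.
Finite population correction with N = 3,472: n = n₀ / (1 + (n₀−1)/N) = 882 / (1 + 881/3472) = 882 / 1.2537 ≈ 703.49.
Rounding up, n = 704.

704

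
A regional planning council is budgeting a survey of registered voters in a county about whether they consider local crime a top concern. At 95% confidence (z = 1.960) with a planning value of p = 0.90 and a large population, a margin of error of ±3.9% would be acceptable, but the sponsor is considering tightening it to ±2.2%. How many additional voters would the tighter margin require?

At ±3.9%: n = 1.960² × 0.0900 / 0.039² ≈ 227.31 → 228.
At ±2.2%: n = 1.960² × 0.0900 / 0.022² ≈ 714.35 → 715.
Additional respondents: 715 − 228 = 487.

487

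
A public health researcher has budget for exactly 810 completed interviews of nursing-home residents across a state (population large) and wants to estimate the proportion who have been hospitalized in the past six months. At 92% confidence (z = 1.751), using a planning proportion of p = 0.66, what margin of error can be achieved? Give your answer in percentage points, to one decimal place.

2.9

SE(p̂) = √[p(1−p)/n] = √[0.2244/810] = 0.01664.
E = z × SE = 1.751 × 0.01664 = 0.02914, or 2.9 percentage points.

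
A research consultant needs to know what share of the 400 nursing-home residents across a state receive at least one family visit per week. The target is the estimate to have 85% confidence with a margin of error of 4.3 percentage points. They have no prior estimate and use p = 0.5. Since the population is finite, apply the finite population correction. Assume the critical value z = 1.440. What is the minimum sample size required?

166

Unadjusted: n₀ = 1.440² × 0.50 × 0.50 / 0.043² ≈ 280.37, so n₀ = 281.
Finite population correction with N = 400: n = n₀ / (1 + (n₀−1)/N) = 281 / (1 + 280/400) = 281 / 1.7000 ≈ 165.29.
Rounding up, n = 166.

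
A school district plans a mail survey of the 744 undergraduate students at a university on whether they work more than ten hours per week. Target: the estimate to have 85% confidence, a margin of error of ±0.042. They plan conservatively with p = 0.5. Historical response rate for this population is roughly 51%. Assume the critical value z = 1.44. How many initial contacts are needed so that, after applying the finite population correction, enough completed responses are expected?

414

Completed interviews needed (unadjusted): n₀ = 1.44² × 0.2500 / 0.042² ≈ 293.88 → 294.
FPC for N = 744: n = 294 / (1 + 293/744) = 294 / 1.3938 ≈ 210.93 → 211.
At a 51% response rate, contacts needed = 211 / 0.51 ≈ 413.73 → 414.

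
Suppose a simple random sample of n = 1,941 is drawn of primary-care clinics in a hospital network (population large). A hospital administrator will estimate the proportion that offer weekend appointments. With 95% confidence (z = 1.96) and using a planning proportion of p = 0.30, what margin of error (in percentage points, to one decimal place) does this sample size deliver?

2.0

SE(p̂) = √[p(1−p)/n] = √[0.2100/1941] = 0.01040.
E = z × SE = 1.96 × 0.01040 = 0.02039, or 2.0 percentage points.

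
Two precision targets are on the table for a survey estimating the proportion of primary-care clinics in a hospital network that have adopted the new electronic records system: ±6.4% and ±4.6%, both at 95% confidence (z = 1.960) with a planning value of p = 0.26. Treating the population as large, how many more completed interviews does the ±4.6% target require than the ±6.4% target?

169

At ±6.4%: n = 1.960² × 0.1924 / 0.064² ≈ 180.45 → 181.
At ±4.6%: n = 1.960² × 0.1924 / 0.046² ≈ 349.30 → 350.
Additional respondents: 350 − 181 = 169.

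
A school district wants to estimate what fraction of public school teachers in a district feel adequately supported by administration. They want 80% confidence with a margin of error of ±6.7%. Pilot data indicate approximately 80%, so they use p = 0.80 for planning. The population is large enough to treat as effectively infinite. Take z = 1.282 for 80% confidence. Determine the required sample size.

59

With p = 0.80, p(1−p) = 0.1600.
n = z²·p(1−p)/E² = 1.282² × 0.1600 / 0.067² = 1.6435 × 0.1600 / 0.004489 ≈ 58.58.
Rounding up gives n = 59.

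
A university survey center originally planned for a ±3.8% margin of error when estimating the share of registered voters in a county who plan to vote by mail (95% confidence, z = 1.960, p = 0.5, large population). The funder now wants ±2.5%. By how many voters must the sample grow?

At ±3.8%: n = 1.960² × 0.2500 / 0.038² ≈ 665.10 → 666.
At ±2.5%: n = 1.960² × 0.2500 / 0.025² ≈ 1536.64 → 1537.
Additional respondents: 1537 − 666 = 871.

871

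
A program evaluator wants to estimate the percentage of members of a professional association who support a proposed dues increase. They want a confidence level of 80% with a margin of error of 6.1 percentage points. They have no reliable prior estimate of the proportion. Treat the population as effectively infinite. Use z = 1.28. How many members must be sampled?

111

With no prior estimate, use p = 0.5, giving p(1−p) = 0.25.
n = z²·p(1−p)/E² = 1.28² × 0.2500 / 0.061² = 1.6384 × 0.2500 / 0.003721 ≈ 110.08.
Rounding up gives n = 111.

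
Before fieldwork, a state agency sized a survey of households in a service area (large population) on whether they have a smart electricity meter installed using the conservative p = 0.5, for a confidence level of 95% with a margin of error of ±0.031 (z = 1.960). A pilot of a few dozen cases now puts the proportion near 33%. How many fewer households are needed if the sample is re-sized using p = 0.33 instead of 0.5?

Conservative (p = 0.5): n = 1.960² × 0.25 / 0.031² ≈ 999.38 → 1000.
Using p = 0.33: p(1−p) = 0.2211, so n = 1.960² × 0.2211 / 0.031² ≈ 883.85 → 884.
Reduction: 1000 − 884 = 116.

116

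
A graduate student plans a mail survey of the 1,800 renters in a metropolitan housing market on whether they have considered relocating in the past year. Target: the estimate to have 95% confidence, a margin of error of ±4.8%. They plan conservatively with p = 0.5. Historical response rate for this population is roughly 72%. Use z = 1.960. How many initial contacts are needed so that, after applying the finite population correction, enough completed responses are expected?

Completed interviews needed (unadjusted): n₀ = 1.960² × 0.2500 / 0.048² ≈ 416.84 → 417.
FPC for N = 1,800: n = 417 / (1 + 416/1800) = 417 / 1.2311 ≈ 338.72 → 339.
At a 72% response rate, contacts needed = 339 / 0.72 ≈ 470.83 → 471.

471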